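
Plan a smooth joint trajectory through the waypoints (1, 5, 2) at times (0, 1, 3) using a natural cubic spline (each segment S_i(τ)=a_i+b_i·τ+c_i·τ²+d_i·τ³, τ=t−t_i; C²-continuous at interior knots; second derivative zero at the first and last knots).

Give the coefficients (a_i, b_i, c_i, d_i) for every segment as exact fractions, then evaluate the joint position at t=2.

  seg 0: a=1 b=59/12 c=0 d=-11/12
  seg 1: a=5 b=13/6 c=-11/4 d=11/24
S(2) = 39/8

Δ: Δ0=4, Δ1=-3/2
row 1: diag=6, rhs=-33; c'=1/3, d'=-11/2
back: M1=-11/2
M: M0=0, M1=-11/2, M2=0
seg 0: a=1, c=M0/2=0, d=(M1−M0)/(6·1)=-11/12, b=Δ0−h0·(2M0+M1)/6=59/12
seg 1: a=5, c=M1/2=-11/4, d=(M2−M1)/(6·2)=11/24, b=Δ1−h1·(2M1+M2)/6=13/6
t_q=2 → seg 1, τ=1; S=5+13/6·τ+-11/4·τ²+11/24·τ³=39/8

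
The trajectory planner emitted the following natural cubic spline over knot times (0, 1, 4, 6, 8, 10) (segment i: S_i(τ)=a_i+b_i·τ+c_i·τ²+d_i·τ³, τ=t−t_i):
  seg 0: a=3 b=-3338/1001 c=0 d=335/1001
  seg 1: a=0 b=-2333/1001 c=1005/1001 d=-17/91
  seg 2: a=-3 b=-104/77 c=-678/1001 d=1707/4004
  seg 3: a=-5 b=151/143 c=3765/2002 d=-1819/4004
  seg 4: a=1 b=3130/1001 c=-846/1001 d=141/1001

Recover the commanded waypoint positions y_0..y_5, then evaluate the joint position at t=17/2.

y_0 = S_0(0) = a_0 = 3
y_1 = S_1(0) = a_1 = 0
y_2 = S_2(0) = a_2 = -3
y_3 = S_3(0) = a_3 = -5
y_4 = S_4(0) = a_4 = 1
y_5 = S_4(2) = 5
t_q=17/2 is in segment 4 (τ=1/2); S_4(τ)=2711/1144

y_0=3 y_1=0 y_2=-3 y_3=-5 y_4=1 y_5=5
S(17/2) = 2711/1144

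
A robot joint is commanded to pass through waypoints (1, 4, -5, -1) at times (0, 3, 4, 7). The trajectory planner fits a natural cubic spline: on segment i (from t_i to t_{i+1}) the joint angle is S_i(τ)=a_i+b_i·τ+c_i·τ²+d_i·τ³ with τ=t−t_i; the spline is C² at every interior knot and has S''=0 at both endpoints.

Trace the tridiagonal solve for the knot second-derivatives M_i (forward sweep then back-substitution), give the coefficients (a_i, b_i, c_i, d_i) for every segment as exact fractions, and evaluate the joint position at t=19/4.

Δ: Δ0=1, Δ1=-9, Δ2=4/3
row 1: diag=8, rhs=-60; c'=1/8, d'=-15/2
row 2: denom=8−1·1/8=63/8; d'=(62−1·-15/2)/(63/8)=556/63
back: M2=556/63
back: M1=-15/2−1/8·556/63=-542/63
M: M0=0, M1=-542/63, M2=556/63, M3=0
seg 0: a=1, c=M0/2=0, d=(M1−M0)/(6·3)=-271/567, b=Δ0−h0·(2M0+M1)/6=334/63
seg 1: a=4, c=M1/2=-271/63, d=(M2−M1)/(6·1)=61/21, b=Δ1−h1·(2M1+M2)/6=-479/63
seg 2: a=-5, c=M2/2=278/63, d=(M3−M2)/(6·3)=-278/567, b=Δ2−h2·(2M2+M3)/6=-472/63
t_q=19/4 → seg 2, τ=3/4; S=-5+-472/63·τ+278/63·τ²+-278/567·τ³=-267/32

  seg 0: a=1 b=334/63 c=0 d=-271/567
  seg 1: a=4 b=-479/63 c=-271/63 d=61/21
  seg 2: a=-5 b=-472/63 c=278/63 d=-278/567
S(19/4) = -267/32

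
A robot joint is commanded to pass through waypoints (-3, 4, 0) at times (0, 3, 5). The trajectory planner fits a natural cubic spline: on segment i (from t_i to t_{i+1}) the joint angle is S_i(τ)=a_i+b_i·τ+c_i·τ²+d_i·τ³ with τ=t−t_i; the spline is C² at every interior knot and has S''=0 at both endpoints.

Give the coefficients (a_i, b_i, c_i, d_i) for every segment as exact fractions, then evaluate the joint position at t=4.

  seg 0: a=-3 b=109/30 c=0 d=-13/90
  seg 1: a=4 b=-4/15 c=-13/10 d=13/60
S(4) = 53/20

Δ: Δ0=7/3, Δ1=-2
row 1: diag=10, rhs=-26; c'=1/5, d'=-13/5
back: M1=-13/5
M: M0=0, M1=-13/5, M2=0
seg 0: a=-3, c=M0/2=0, d=(M1−M0)/(6·3)=-13/90, b=Δ0−h0·(2M0+M1)/6=109/30
seg 1: a=4, c=M1/2=-13/10, d=(M2−M1)/(6·2)=13/60, b=Δ1−h1·(2M1+M2)/6=-4/15
t_q=4 → seg 1, τ=1; S=4+-4/15·τ+-13/10·τ²+13/60·τ³=53/20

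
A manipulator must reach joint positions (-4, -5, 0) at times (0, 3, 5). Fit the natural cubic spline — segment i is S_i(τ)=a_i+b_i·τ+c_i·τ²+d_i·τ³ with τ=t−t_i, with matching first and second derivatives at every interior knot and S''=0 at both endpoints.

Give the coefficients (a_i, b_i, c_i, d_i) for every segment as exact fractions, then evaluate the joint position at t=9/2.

Δ: Δ0=-1/3, Δ1=5/2
row 1: diag=10, rhs=17; c'=1/5, d'=17/10
back: M1=17/10
M: M0=0, M1=17/10, M2=0
seg 0: a=-4, c=M0/2=0, d=(M1−M0)/(6·3)=17/180, b=Δ0−h0·(2M0+M1)/6=-71/60
seg 1: a=-5, c=M1/2=17/20, d=(M2−M1)/(6·2)=-17/120, b=Δ1−h1·(2M1+M2)/6=41/30
t_q=9/2 → seg 1, τ=3/2; S=-5+41/30·τ+17/20·τ²+-17/120·τ³=-97/64

  seg 0: a=-4 b=-71/60 c=0 d=17/180
  seg 1: a=-5 b=41/30 c=17/20 d=-17/120
S(9/2) = -97/64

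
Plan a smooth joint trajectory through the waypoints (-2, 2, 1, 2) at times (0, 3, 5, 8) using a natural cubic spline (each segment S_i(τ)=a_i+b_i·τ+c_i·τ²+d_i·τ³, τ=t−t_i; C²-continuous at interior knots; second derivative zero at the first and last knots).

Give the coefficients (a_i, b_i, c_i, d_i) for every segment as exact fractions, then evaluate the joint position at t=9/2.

  seg 0: a=-2 b=47/24 c=0 d=-5/72
  seg 1: a=2 b=1/12 c=-5/8 d=1/6
  seg 2: a=1 b=-5/12 c=3/8 d=-1/24
S(9/2) = 41/32

Δ: Δ0=4/3, Δ1=-1/2, Δ2=1/3
row 1: diag=10, rhs=-11; c'=1/5, d'=-11/10
row 2: denom=10−2·1/5=48/5; d'=(5−2·-11/10)/(48/5)=3/4
back: M2=3/4
back: M1=-11/10−1/5·3/4=-5/4
M: M0=0, M1=-5/4, M2=3/4, M3=0
seg 0: a=-2, c=M0/2=0, d=(M1−M0)/(6·3)=-5/72, b=Δ0−h0·(2M0+M1)/6=47/24
seg 1: a=2, c=M1/2=-5/8, d=(M2−M1)/(6·2)=1/6, b=Δ1−h1·(2M1+M2)/6=1/12
seg 2: a=1, c=M2/2=3/8, d=(M3−M2)/(6·3)=-1/24, b=Δ2−h2·(2M2+M3)/6=-5/12
t_q=9/2 → seg 1, τ=3/2; S=2+1/12·τ+-5/8·τ²+1/6·τ³=41/32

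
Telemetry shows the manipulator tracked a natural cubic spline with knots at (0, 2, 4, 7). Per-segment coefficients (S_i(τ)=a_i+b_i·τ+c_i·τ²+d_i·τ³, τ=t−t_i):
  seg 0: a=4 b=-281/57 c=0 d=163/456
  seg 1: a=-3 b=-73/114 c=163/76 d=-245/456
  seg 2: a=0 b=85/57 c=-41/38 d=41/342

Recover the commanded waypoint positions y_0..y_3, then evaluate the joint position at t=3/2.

y_0=4 y_1=-3 y_2=0 y_3=-2
S(3/2) = -2661/1216

y_0 = S_0(0) = a_0 = 4
y_1 = S_1(0) = a_1 = -3
y_2 = S_2(0) = a_2 = 0
y_3 = S_2(3) = -2
t_q=3/2 is in segment 0 (τ=3/2); S_0(τ)=-2661/1216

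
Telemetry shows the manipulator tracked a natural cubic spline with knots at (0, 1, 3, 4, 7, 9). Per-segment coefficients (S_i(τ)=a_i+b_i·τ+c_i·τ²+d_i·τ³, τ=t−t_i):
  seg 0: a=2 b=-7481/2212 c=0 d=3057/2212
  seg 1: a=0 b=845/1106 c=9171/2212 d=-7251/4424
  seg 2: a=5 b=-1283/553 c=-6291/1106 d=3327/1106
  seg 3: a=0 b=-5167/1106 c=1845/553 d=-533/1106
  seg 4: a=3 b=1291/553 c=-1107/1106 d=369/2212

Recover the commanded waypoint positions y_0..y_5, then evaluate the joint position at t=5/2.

y_0 = S_0(0) = a_0 = 2
y_1 = S_1(0) = a_1 = 0
y_2 = S_2(0) = a_2 = 5
y_3 = S_3(0) = a_3 = 0
y_4 = S_4(0) = a_4 = 3
y_5 = S_4(2) = 5
t_q=5/2 is in segment 1 (τ=3/2); S_1(τ)=174939/35392

y_0=2 y_1=0 y_2=5 y_3=0 y_4=3 y_5=5
S(5/2) = 174939/35392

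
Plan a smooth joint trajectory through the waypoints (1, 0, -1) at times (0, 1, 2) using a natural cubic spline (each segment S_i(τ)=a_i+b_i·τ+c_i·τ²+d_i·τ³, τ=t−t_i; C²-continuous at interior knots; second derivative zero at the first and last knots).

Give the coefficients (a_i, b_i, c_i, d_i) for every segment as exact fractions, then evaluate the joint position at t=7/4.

  seg 0: a=1 b=-1 c=0 d=0
  seg 1: a=0 b=-1 c=0 d=0
S(7/4) = -3/4

Δ: Δ0=-1, Δ1=-1
row 1: diag=4, rhs=0; c'=1/4, d'=0
back: M1=0
M: M0=0, M1=0, M2=0
seg 0: a=1, c=M0/2=0, d=(M1−M0)/(6·1)=0, b=Δ0−h0·(2M0+M1)/6=-1
seg 1: a=0, c=M1/2=0, d=(M2−M1)/(6·1)=0, b=Δ1−h1·(2M1+M2)/6=-1
t_q=7/4 → seg 1, τ=3/4; S=0+-1·τ+0·τ²+0·τ³=-3/4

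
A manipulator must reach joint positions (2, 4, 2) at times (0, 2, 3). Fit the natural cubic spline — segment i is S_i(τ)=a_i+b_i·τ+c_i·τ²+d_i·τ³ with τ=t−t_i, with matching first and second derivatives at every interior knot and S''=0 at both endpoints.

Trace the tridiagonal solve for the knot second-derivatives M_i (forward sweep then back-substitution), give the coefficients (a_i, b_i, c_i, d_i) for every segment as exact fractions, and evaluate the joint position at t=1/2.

Δ: Δ0=1, Δ1=-2
row 1: diag=6, rhs=-18; c'=1/6, d'=-3
back: M1=-3
M: M0=0, M1=-3, M2=0
seg 0: a=2, c=M0/2=0, d=(M1−M0)/(6·2)=-1/4, b=Δ0−h0·(2M0+M1)/6=2
seg 1: a=4, c=M1/2=-3/2, d=(M2−M1)/(6·1)=1/2, b=Δ1−h1·(2M1+M2)/6=-1
t_q=1/2 → seg 0, τ=1/2; S=2+2·τ+0·τ²+-1/4·τ³=95/32

  seg 0: a=2 b=2 c=0 d=-1/4
  seg 1: a=4 b=-1 c=-3/2 d=1/2
S(1/2) = 95/32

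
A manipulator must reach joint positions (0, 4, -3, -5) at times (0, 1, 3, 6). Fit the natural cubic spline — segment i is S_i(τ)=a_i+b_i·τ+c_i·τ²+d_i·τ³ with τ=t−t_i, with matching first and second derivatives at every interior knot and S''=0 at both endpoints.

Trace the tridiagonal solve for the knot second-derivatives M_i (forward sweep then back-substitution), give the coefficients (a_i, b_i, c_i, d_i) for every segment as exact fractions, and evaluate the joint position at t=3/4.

Δ: Δ0=4, Δ1=-7/2, Δ2=-2/3
row 1: diag=6, rhs=-45; c'=1/3, d'=-15/2
row 2: denom=10−2·1/3=28/3; d'=(17−2·-15/2)/(28/3)=24/7
back: M2=24/7
back: M1=-15/2−1/3·24/7=-121/14
M: M0=0, M1=-121/14, M2=24/7, M3=0
seg 0: a=0, c=M0/2=0, d=(M1−M0)/(6·1)=-121/84, b=Δ0−h0·(2M0+M1)/6=457/84
seg 1: a=4, c=M1/2=-121/28, d=(M2−M1)/(6·2)=169/168, b=Δ1−h1·(2M1+M2)/6=47/42
seg 2: a=-3, c=M2/2=12/7, d=(M3−M2)/(6·3)=-4/21, b=Δ2−h2·(2M2+M3)/6=-86/21
t_q=3/4 → seg 0, τ=3/4; S=0+457/84·τ+0·τ²+-121/84·τ³=889/256

  seg 0: a=0 b=457/84 c=0 d=-121/84
  seg 1: a=4 b=47/42 c=-121/28 d=169/168
  seg 2: a=-3 b=-86/21 c=12/7 d=-4/21
S(3/4) = 889/256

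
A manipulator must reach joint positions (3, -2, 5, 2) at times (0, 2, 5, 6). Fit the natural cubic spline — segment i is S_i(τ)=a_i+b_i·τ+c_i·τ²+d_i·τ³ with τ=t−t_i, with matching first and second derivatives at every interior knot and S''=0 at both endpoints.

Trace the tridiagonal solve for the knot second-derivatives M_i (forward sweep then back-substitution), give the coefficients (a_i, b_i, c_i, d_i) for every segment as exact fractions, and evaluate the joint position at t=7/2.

  seg 0: a=3 b=-1721/426 c=0 d=82/213
  seg 1: a=-2 b=247/426 c=164/71 d=-245/426
  seg 2: a=5 b=-232/213 c=-407/142 d=407/426
S(7/2) = 2415/1136

Δ: Δ0=-5/2, Δ1=7/3, Δ2=-3
row 1: diag=10, rhs=29; c'=3/10, d'=29/10
row 2: denom=8−3·3/10=71/10; d'=(-32−3·29/10)/(71/10)=-407/71
back: M2=-407/71
back: M1=29/10−3/10·-407/71=328/71
M: M0=0, M1=328/71, M2=-407/71, M3=0
seg 0: a=3, c=M0/2=0, d=(M1−M0)/(6·2)=82/213, b=Δ0−h0·(2M0+M1)/6=-1721/426
seg 1: a=-2, c=M1/2=164/71, d=(M2−M1)/(6·3)=-245/426, b=Δ1−h1·(2M1+M2)/6=247/426
seg 2: a=5, c=M2/2=-407/142, d=(M3−M2)/(6·1)=407/426, b=Δ2−h2·(2M2+M3)/6=-232/213
t_q=7/2 → seg 1, τ=3/2; S=-2+247/426·τ+164/71·τ²+-245/426·τ³=2415/1136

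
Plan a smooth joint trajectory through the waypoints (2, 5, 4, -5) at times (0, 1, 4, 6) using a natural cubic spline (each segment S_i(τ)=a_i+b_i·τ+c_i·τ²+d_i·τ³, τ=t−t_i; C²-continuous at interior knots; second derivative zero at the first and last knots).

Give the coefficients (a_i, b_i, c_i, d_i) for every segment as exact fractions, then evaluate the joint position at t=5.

  seg 0: a=2 b=1403/426 c=0 d=-125/426
  seg 1: a=5 b=514/213 c=-125/142 d=-5/426
  seg 2: a=4 b=-1357/426 c=-70/71 d=35/213
S(5) = -1/142

Δ: Δ0=3, Δ1=-1/3, Δ2=-9/2
row 1: diag=8, rhs=-20; c'=3/8, d'=-5/2
row 2: denom=10−3·3/8=71/8; d'=(-25−3·-5/2)/(71/8)=-140/71
back: M2=-140/71
back: M1=-5/2−3/8·-140/71=-125/71
M: M0=0, M1=-125/71, M2=-140/71, M3=0
seg 0: a=2, c=M0/2=0, d=(M1−M0)/(6·1)=-125/426, b=Δ0−h0·(2M0+M1)/6=1403/426
seg 1: a=5, c=M1/2=-125/142, d=(M2−M1)/(6·3)=-5/426, b=Δ1−h1·(2M1+M2)/6=514/213
seg 2: a=4, c=M2/2=-70/71, d=(M3−M2)/(6·2)=35/213, b=Δ2−h2·(2M2+M3)/6=-1357/426
t_q=5 → seg 2, τ=1; S=4+-1357/426·τ+-70/71·τ²+35/213·τ³=-1/142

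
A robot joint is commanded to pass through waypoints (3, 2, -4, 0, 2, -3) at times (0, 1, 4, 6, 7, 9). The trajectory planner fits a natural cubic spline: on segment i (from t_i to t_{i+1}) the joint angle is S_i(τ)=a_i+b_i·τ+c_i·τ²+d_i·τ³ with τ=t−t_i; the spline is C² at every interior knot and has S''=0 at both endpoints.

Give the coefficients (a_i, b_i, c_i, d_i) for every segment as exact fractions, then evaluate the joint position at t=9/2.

Δ: Δ0=-1, Δ1=-2, Δ2=2, Δ3=2, Δ4=-5/2
row 1: diag=8, rhs=-6; c'=3/8, d'=-3/4
row 2: denom=10−3·3/8=71/8; d'=(24−3·-3/4)/(71/8)=210/71
row 3: denom=6−2·16/71=394/71; d'=(0−2·210/71)/(394/71)=-210/197
row 4: denom=6−1·71/394=2293/394; d'=(-27−1·-210/197)/(2293/394)=-10218/2293
back: M4=-10218/2293
back: M3=-210/197−71/394·-10218/2293=-603/2293
back: M2=210/71−16/71·-603/2293=6918/2293
back: M1=-3/4−3/8·6918/2293=-4314/2293
M: M0=0, M1=-4314/2293, M2=6918/2293, M3=-603/2293, M4=-10218/2293, M5=0
seg 0: a=3, c=M0/2=0, d=(M1−M0)/(6·1)=-719/2293, b=Δ0−h0·(2M0+M1)/6=-1574/2293
seg 1: a=2, c=M1/2=-2157/2293, d=(M2−M1)/(6·3)=624/2293, b=Δ1−h1·(2M1+M2)/6=-3731/2293
seg 2: a=-4, c=M2/2=3459/2293, d=(M3−M2)/(6·2)=-2507/9172, b=Δ2−h2·(2M2+M3)/6=175/2293
seg 3: a=0, c=M3/2=-603/4586, d=(M4−M3)/(6·1)=-3205/4586, b=Δ3−h3·(2M3+M4)/6=6490/2293
seg 4: a=2, c=M4/2=-5109/2293, d=(M5−M4)/(6·2)=1703/4586, b=Δ4−h4·(2M4+M5)/6=2159/4586
t_q=9/2 → seg 2, τ=1/2; S=-4+175/2293·τ+3459/2293·τ²+-2507/9172·τ³=-265539/73376

  seg 0: a=3 b=-1574/2293 c=0 d=-719/2293
  seg 1: a=2 b=-3731/2293 c=-2157/2293 d=624/2293
  seg 2: a=-4 b=175/2293 c=3459/2293 d=-2507/9172
  seg 3: a=0 b=6490/2293 c=-603/4586 d=-3205/4586
  seg 4: a=2 b=2159/4586 c=-5109/2293 d=1703/4586
S(9/2) = -265539/73376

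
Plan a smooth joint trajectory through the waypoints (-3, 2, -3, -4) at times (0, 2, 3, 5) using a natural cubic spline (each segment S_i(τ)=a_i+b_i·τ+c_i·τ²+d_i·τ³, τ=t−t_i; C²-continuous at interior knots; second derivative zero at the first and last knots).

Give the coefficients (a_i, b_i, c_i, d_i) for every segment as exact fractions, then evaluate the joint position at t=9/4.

Δ: Δ0=5/2, Δ1=-5, Δ2=-1/2
row 1: diag=6, rhs=-45; c'=1/6, d'=-15/2
row 2: denom=6−1·1/6=35/6; d'=(27−1·-15/2)/(35/6)=207/35
back: M2=207/35
back: M1=-15/2−1/6·207/35=-297/35
M: M0=0, M1=-297/35, M2=207/35, M3=0
seg 0: a=-3, c=M0/2=0, d=(M1−M0)/(6·2)=-99/140, b=Δ0−h0·(2M0+M1)/6=373/70
seg 1: a=2, c=M1/2=-297/70, d=(M2−M1)/(6·1)=12/5, b=Δ1−h1·(2M1+M2)/6=-221/70
seg 2: a=-3, c=M2/2=207/70, d=(M3−M2)/(6·2)=-69/140, b=Δ2−h2·(2M2+M3)/6=-311/70
t_q=9/4 → seg 1, τ=1/4; S=2+-221/70·τ+-297/70·τ²+12/5·τ³=1101/1120

  seg 0: a=-3 b=373/70 c=0 d=-99/140
  seg 1: a=2 b=-221/70 c=-297/70 d=12/5
  seg 2: a=-3 b=-311/70 c=207/70 d=-69/140
S(9/4) = 1101/1120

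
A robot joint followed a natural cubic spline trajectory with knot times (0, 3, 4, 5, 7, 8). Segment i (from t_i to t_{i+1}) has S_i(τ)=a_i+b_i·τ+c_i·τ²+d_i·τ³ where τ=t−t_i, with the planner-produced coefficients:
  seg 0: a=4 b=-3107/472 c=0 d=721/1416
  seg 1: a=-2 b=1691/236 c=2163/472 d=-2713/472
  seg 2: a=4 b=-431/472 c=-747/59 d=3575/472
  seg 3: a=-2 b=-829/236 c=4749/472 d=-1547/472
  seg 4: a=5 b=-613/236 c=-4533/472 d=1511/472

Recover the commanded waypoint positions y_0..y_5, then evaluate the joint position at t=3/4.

y_0=4 y_1=-2 y_2=4 y_3=-2 y_4=5 y_5=-4
S(3/4) = -21815/30208

y_0 = S_0(0) = a_0 = 4
y_1 = S_1(0) = a_1 = -2
y_2 = S_2(0) = a_2 = 4
y_3 = S_3(0) = a_3 = -2
y_4 = S_4(0) = a_4 = 5
y_5 = S_4(1) = -4
t_q=3/4 is in segment 0 (τ=3/4); S_0(τ)=-21815/30208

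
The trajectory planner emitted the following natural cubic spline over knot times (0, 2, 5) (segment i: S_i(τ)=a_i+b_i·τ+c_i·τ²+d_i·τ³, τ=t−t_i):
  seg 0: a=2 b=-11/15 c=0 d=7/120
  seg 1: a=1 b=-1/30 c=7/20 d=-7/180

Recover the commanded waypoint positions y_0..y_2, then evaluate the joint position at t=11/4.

y_0 = S_0(0) = a_0 = 2
y_1 = S_1(0) = a_1 = 1
y_2 = S_1(3) = 3
t_q=11/4 is in segment 1 (τ=3/4); S_1(τ)=1479/1280

y_0=2 y_1=1 y_2=3
S(11/4) = 1479/1280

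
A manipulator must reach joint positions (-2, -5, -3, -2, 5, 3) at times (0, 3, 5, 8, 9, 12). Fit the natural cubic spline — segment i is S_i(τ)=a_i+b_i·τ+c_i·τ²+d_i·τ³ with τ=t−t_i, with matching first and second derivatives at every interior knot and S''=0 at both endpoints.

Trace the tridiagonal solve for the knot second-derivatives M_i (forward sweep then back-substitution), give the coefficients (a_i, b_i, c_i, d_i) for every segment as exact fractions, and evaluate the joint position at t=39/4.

Δ: Δ0=-1, Δ1=1, Δ2=1/3, Δ3=7, Δ4=-2/3
row 1: diag=10, rhs=12; c'=1/5, d'=6/5
row 2: denom=10−2·1/5=48/5; d'=(-4−2·6/5)/(48/5)=-2/3
row 3: denom=8−3·5/16=113/16; d'=(40−3·-2/3)/(113/16)=672/113
row 4: denom=8−1·16/113=888/113; d'=(-46−1·672/113)/(888/113)=-2935/444
back: M4=-2935/444
back: M3=672/113−16/113·-2935/444=764/111
back: M2=-2/3−5/16·764/111=-417/148
back: M1=6/5−1/5·-417/148=261/148
M: M0=0, M1=261/148, M2=-417/148, M3=764/111, M4=-2935/444, M5=0
seg 0: a=-2, c=M0/2=0, d=(M1−M0)/(6·3)=29/296, b=Δ0−h0·(2M0+M1)/6=-557/296
seg 1: a=-5, c=M1/2=261/296, d=(M2−M1)/(6·2)=-113/296, b=Δ1−h1·(2M1+M2)/6=113/148
seg 2: a=-3, c=M2/2=-417/296, d=(M3−M2)/(6·3)=4307/7992, b=Δ2−h2·(2M2+M3)/6=-43/148
seg 3: a=-2, c=M3/2=382/111, d=(M4−M3)/(6·1)=-1997/888, b=Δ3−h3·(2M3+M4)/6=1719/296
seg 4: a=5, c=M4/2=-2935/888, d=(M5−M4)/(6·3)=2935/7992, b=Δ4−h4·(2M4+M5)/6=2639/444
t_q=39/4 → seg 4, τ=3/4; S=5+2639/444·τ+-2935/888·τ²+2935/7992·τ³=146883/18944

  seg 0: a=-2 b=-557/296 c=0 d=29/296
  seg 1: a=-5 b=113/148 c=261/296 d=-113/296
  seg 2: a=-3 b=-43/148 c=-417/296 d=4307/7992
  seg 3: a=-2 b=1719/296 c=382/111 d=-1997/888
  seg 4: a=5 b=2639/444 c=-2935/888 d=2935/7992
S(39/4) = 146883/18944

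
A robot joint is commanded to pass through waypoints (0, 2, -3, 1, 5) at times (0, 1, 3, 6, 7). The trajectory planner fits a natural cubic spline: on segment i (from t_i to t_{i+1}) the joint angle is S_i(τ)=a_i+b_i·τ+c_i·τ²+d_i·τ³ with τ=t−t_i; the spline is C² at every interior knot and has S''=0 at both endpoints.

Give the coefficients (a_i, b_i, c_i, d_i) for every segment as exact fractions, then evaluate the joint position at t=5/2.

Δ: Δ0=2, Δ1=-5/2, Δ2=4/3, Δ3=4
row 1: diag=6, rhs=-27; c'=1/3, d'=-9/2
row 2: denom=10−2·1/3=28/3; d'=(23−2·-9/2)/(28/3)=24/7
row 3: denom=8−3·9/28=197/28; d'=(16−3·24/7)/(197/28)=160/197
back: M3=160/197
back: M2=24/7−9/28·160/197=624/197
back: M1=-9/2−1/3·624/197=-2189/394
M: M0=0, M1=-2189/394, M2=624/197, M3=160/197, M4=0
seg 0: a=0, c=M0/2=0, d=(M1−M0)/(6·1)=-2189/2364, b=Δ0−h0·(2M0+M1)/6=6917/2364
seg 1: a=2, c=M1/2=-2189/788, d=(M2−M1)/(6·2)=3437/4728, b=Δ1−h1·(2M1+M2)/6=175/1182
seg 2: a=-3, c=M2/2=312/197, d=(M3−M2)/(6·3)=-232/1773, b=Δ2−h2·(2M2+M3)/6=-1324/591
seg 3: a=1, c=M3/2=80/197, d=(M4−M3)/(6·1)=-80/591, b=Δ3−h3·(2M3+M4)/6=2204/591
t_q=5/2 → seg 1, τ=3/2; S=2+175/1182·τ+-2189/788·τ²+3437/4728·τ³=-19855/12608

  seg 0: a=0 b=6917/2364 c=0 d=-2189/2364
  seg 1: a=2 b=175/1182 c=-2189/788 d=3437/4728
  seg 2: a=-3 b=-1324/591 c=312/197 d=-232/1773
  seg 3: a=1 b=2204/591 c=80/197 d=-80/591
S(5/2) = -19855/12608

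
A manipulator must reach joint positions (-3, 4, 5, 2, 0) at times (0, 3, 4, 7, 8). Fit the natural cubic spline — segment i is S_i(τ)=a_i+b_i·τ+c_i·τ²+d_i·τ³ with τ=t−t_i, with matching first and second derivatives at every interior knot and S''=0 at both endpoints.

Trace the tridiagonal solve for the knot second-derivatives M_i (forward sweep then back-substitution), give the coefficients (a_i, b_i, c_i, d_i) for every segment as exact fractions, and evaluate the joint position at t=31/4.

  seg 0: a=-3 b=1189/432 c=0 d=-181/3888
  seg 1: a=4 b=323/216 c=-181/432 d=-11/144
  seg 2: a=5 b=185/432 c=-35/54 d=223/3888
  seg 3: a=2 b=-413/216 c=-19/144 d=19/432
S(31/4) = 4703/9216

Δ: Δ0=7/3, Δ1=1, Δ2=-1, Δ3=-2
row 1: diag=8, rhs=-8; c'=1/8, d'=-1
row 2: denom=8−1·1/8=63/8; d'=(-12−1·-1)/(63/8)=-88/63
row 3: denom=8−3·8/21=48/7; d'=(-6−3·-88/63)/(48/7)=-19/72
back: M3=-19/72
back: M2=-88/63−8/21·-19/72=-35/27
back: M1=-1−1/8·-35/27=-181/216
M: M0=0, M1=-181/216, M2=-35/27, M3=-19/72, M4=0
seg 0: a=-3, c=M0/2=0, d=(M1−M0)/(6·3)=-181/3888, b=Δ0−h0·(2M0+M1)/6=1189/432
seg 1: a=4, c=M1/2=-181/432, d=(M2−M1)/(6·1)=-11/144, b=Δ1−h1·(2M1+M2)/6=323/216
seg 2: a=5, c=M2/2=-35/54, d=(M3−M2)/(6·3)=223/3888, b=Δ2−h2·(2M2+M3)/6=185/432
seg 3: a=2, c=M3/2=-19/144, d=(M4−M3)/(6·1)=19/432, b=Δ3−h3·(2M3+M4)/6=-413/216
t_q=31/4 → seg 3, τ=3/4; S=2+-413/216·τ+-19/144·τ²+19/432·τ³=4703/9216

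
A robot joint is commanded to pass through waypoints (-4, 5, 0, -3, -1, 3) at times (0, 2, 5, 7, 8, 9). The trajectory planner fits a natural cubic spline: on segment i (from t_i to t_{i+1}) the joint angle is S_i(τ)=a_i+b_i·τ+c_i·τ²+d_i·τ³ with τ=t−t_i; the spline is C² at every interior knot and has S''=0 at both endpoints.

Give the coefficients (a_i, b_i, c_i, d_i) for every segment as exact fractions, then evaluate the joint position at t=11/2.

  seg 0: a=-4 b=67301/11598 c=0 d=-7555/23196
  seg 1: a=5 b=21971/11598 c=-7555/3866 d=1483/5799
  seg 2: a=0 b=-33937/11598 c=1343/3866 d=4241/23196
  seg 3: a=-3 b=7625/11598 c=2792/1933 d=-1181/11598
  seg 4: a=-1 b=18793/5799 c=4403/3866 d=-4403/11598
S(11/2) = -83713/61856

Δ: Δ0=9/2, Δ1=-5/3, Δ2=-3/2, Δ3=2, Δ4=4
row 1: diag=10, rhs=-37; c'=3/10, d'=-37/10
row 2: denom=10−3·3/10=91/10; d'=(1−3·-37/10)/(91/10)=121/91
row 3: denom=6−2·20/91=506/91; d'=(21−2·121/91)/(506/91)=1669/506
row 4: denom=4−1·91/506=1933/506; d'=(12−1·1669/506)/(1933/506)=4403/1933
back: M4=4403/1933
back: M3=1669/506−91/506·4403/1933=5584/1933
back: M2=121/91−20/91·5584/1933=1343/1933
back: M1=-37/10−3/10·1343/1933=-7555/1933
M: M0=0, M1=-7555/1933, M2=1343/1933, M3=5584/1933, M4=4403/1933, M5=0
seg 0: a=-4, c=M0/2=0, d=(M1−M0)/(6·2)=-7555/23196, b=Δ0−h0·(2M0+M1)/6=67301/11598
seg 1: a=5, c=M1/2=-7555/3866, d=(M2−M1)/(6·3)=1483/5799, b=Δ1−h1·(2M1+M2)/6=21971/11598
seg 2: a=0, c=M2/2=1343/3866, d=(M3−M2)/(6·2)=4241/23196, b=Δ2−h2·(2M2+M3)/6=-33937/11598
seg 3: a=-3, c=M3/2=2792/1933, d=(M4−M3)/(6·1)=-1181/11598, b=Δ3−h3·(2M3+M4)/6=7625/11598
seg 4: a=-1, c=M4/2=4403/3866, d=(M5−M4)/(6·1)=-4403/11598, b=Δ4−h4·(2M4+M5)/6=18793/5799
t_q=11/2 → seg 2, τ=1/2; S=0+-33937/11598·τ+1343/3866·τ²+4241/23196·τ³=-83713/61856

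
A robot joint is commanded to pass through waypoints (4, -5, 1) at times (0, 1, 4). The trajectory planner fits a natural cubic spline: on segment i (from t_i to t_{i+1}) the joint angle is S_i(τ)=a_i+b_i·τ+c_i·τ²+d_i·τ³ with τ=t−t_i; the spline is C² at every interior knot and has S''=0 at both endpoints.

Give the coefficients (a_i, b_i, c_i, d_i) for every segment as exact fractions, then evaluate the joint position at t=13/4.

Δ: Δ0=-9, Δ1=2
row 1: diag=8, rhs=66; c'=3/8, d'=33/4
back: M1=33/4
M: M0=0, M1=33/4, M2=0
seg 0: a=4, c=M0/2=0, d=(M1−M0)/(6·1)=11/8, b=Δ0−h0·(2M0+M1)/6=-83/8
seg 1: a=-5, c=M1/2=33/8, d=(M2−M1)/(6·3)=-11/24, b=Δ1−h1·(2M1+M2)/6=-25/4
t_q=13/4 → seg 1, τ=9/4; S=-5+-25/4·τ+33/8·τ²+-11/24·τ³=-1741/512

  seg 0: a=4 b=-83/8 c=0 d=11/8
  seg 1: a=-5 b=-25/4 c=33/8 d=-11/24
S(13/4) = -1741/512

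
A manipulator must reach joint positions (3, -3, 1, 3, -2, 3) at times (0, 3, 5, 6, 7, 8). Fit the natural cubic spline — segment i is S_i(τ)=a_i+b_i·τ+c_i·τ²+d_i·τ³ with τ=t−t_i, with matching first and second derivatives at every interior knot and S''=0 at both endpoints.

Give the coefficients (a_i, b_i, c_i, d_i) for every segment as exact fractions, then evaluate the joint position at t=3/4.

  seg 0: a=3 b=-601/200 c=0 d=67/600
  seg 1: a=-3 b=1/100 c=201/200 d=-1/200
  seg 2: a=1 b=397/100 c=39/40 d=-589/200
  seg 3: a=3 b=-583/200 c=-393/50 d=231/40
  seg 4: a=-2 b=-131/100 c=1893/200 d=-631/200
S(3/4) = 2031/2560

Δ: Δ0=-2, Δ1=2, Δ2=2, Δ3=-5, Δ4=5
row 1: diag=10, rhs=24; c'=1/5, d'=12/5
row 2: denom=6−2·1/5=28/5; d'=(0−2·12/5)/(28/5)=-6/7
row 3: denom=4−1·5/28=107/28; d'=(-42−1·-6/7)/(107/28)=-1152/107
row 4: denom=4−1·28/107=400/107; d'=(60−1·-1152/107)/(400/107)=1893/100
back: M4=1893/100
back: M3=-1152/107−28/107·1893/100=-393/25
back: M2=-6/7−5/28·-393/25=39/20
back: M1=12/5−1/5·39/20=201/100
M: M0=0, M1=201/100, M2=39/20, M3=-393/25, M4=1893/100, M5=0
seg 0: a=3, c=M0/2=0, d=(M1−M0)/(6·3)=67/600, b=Δ0−h0·(2M0+M1)/6=-601/200
seg 1: a=-3, c=M1/2=201/200, d=(M2−M1)/(6·2)=-1/200, b=Δ1−h1·(2M1+M2)/6=1/100
seg 2: a=1, c=M2/2=39/40, d=(M3−M2)/(6·1)=-589/200, b=Δ2−h2·(2M2+M3)/6=397/100
seg 3: a=3, c=M3/2=-393/50, d=(M4−M3)/(6·1)=231/40, b=Δ3−h3·(2M3+M4)/6=-583/200
seg 4: a=-2, c=M4/2=1893/200, d=(M5−M4)/(6·1)=-631/200, b=Δ4−h4·(2M4+M5)/6=-131/100
t_q=3/4 → seg 0, τ=3/4; S=3+-601/200·τ+0·τ²+67/600·τ³=2031/2560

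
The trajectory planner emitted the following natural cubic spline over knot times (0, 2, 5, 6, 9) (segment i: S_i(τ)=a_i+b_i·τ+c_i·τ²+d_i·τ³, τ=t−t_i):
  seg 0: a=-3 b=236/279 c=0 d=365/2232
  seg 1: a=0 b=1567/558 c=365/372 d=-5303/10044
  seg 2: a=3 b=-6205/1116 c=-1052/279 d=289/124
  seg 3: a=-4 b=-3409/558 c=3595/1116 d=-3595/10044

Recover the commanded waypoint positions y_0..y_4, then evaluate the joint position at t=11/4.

y_0=-3 y_1=0 y_2=3 y_3=-4 y_4=-3
S(11/4) = 19327/7936

y_0 = S_0(0) = a_0 = -3
y_1 = S_1(0) = a_1 = 0
y_2 = S_2(0) = a_2 = 3
y_3 = S_3(0) = a_3 = -4
y_4 = S_3(3) = -3
t_q=11/4 is in segment 1 (τ=3/4); S_1(τ)=19327/7936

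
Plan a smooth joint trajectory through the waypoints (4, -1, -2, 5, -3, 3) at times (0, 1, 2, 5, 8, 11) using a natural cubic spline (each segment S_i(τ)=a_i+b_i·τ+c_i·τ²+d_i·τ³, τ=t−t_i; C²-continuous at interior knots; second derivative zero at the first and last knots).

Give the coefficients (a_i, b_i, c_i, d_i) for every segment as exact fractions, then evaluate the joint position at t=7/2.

Δ: Δ0=-5, Δ1=-1, Δ2=7/3, Δ3=-8/3, Δ4=2
row 1: diag=4, rhs=24; c'=1/4, d'=6
row 2: denom=8−1·1/4=31/4; d'=(20−1·6)/(31/4)=56/31
row 3: denom=12−3·12/31=336/31; d'=(-30−3·56/31)/(336/31)=-183/56
row 4: denom=12−3·31/112=1251/112; d'=(28−3·-183/56)/(1251/112)=4234/1251
back: M4=4234/1251
back: M3=-183/56−31/112·4234/1251=-5260/1251
back: M2=56/31−12/31·-5260/1251=1432/417
back: M1=6−1/4·1432/417=2144/417
M: M0=0, M1=2144/417, M2=1432/417, M3=-5260/1251, M4=4234/1251, M5=0
seg 0: a=4, c=M0/2=0, d=(M1−M0)/(6·1)=1072/1251, b=Δ0−h0·(2M0+M1)/6=-7327/1251
seg 1: a=-1, c=M1/2=1072/417, d=(M2−M1)/(6·1)=-356/1251, b=Δ1−h1·(2M1+M2)/6=-4111/1251
seg 2: a=-2, c=M2/2=716/417, d=(M3−M2)/(6·3)=-4778/11259, b=Δ2−h2·(2M2+M3)/6=1253/1251
seg 3: a=5, c=M3/2=-2630/1251, d=(M4−M3)/(6·3)=4747/11259, b=Δ3−h3·(2M3+M4)/6=-193/1251
seg 4: a=-3, c=M4/2=2117/1251, d=(M5−M4)/(6·3)=-2117/11259, b=Δ4−h4·(2M4+M5)/6=-1732/1251
t_q=7/2 → seg 2, τ=3/2; S=-2+1253/1251·τ+716/417·τ²+-4778/11259·τ³=1075/556

  seg 0: a=4 b=-7327/1251 c=0 d=1072/1251
  seg 1: a=-1 b=-4111/1251 c=1072/417 d=-356/1251
  seg 2: a=-2 b=1253/1251 c=716/417 d=-4778/11259
  seg 3: a=5 b=-193/1251 c=-2630/1251 d=4747/11259
  seg 4: a=-3 b=-1732/1251 c=2117/1251 d=-2117/11259
S(7/2) = 1075/556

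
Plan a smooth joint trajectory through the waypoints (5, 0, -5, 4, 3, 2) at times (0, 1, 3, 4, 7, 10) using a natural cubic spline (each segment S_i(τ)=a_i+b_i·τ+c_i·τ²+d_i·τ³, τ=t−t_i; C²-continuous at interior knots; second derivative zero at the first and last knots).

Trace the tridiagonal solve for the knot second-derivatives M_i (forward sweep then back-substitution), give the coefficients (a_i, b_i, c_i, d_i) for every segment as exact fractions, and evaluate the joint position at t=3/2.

Δ: Δ0=-5, Δ1=-5/2, Δ2=9, Δ3=-1/3, Δ4=-1/3
row 1: diag=6, rhs=15; c'=1/3, d'=5/2
row 2: denom=6−2·1/3=16/3; d'=(69−2·5/2)/(16/3)=12
row 3: denom=8−1·3/16=125/16; d'=(-56−1·12)/(125/16)=-1088/125
row 4: denom=12−3·48/125=1356/125; d'=(0−3·-1088/125)/(1356/125)=272/113
back: M4=272/113
back: M3=-1088/125−48/125·272/113=-1088/113
back: M2=12−3/16·-1088/113=1560/113
back: M1=5/2−1/3·1560/113=-475/226
M: M0=0, M1=-475/226, M2=1560/113, M3=-1088/113, M4=272/113, M5=0
seg 0: a=5, c=M0/2=0, d=(M1−M0)/(6·1)=-475/1356, b=Δ0−h0·(2M0+M1)/6=-6305/1356
seg 1: a=0, c=M1/2=-475/452, d=(M2−M1)/(6·2)=3595/2712, b=Δ1−h1·(2M1+M2)/6=-3865/678
seg 2: a=-5, c=M2/2=780/113, d=(M3−M2)/(6·1)=-1324/339, b=Δ2−h2·(2M2+M3)/6=2035/339
seg 3: a=4, c=M3/2=-544/113, d=(M4−M3)/(6·3)=680/1017, b=Δ3−h3·(2M3+M4)/6=2743/339
seg 4: a=3, c=M4/2=136/113, d=(M5−M4)/(6·3)=-136/1017, b=Δ4−h4·(2M4+M5)/6=-929/339
t_q=3/2 → seg 1, τ=1/2; S=0+-3865/678·τ+-475/452·τ²+3595/2712·τ³=-21315/7232

  seg 0: a=5 b=-6305/1356 c=0 d=-475/1356
  seg 1: a=0 b=-3865/678 c=-475/452 d=3595/2712
  seg 2: a=-5 b=2035/339 c=780/113 d=-1324/339
  seg 3: a=4 b=2743/339 c=-544/113 d=680/1017
  seg 4: a=3 b=-929/339 c=136/113 d=-136/1017
S(3/2) = -21315/7232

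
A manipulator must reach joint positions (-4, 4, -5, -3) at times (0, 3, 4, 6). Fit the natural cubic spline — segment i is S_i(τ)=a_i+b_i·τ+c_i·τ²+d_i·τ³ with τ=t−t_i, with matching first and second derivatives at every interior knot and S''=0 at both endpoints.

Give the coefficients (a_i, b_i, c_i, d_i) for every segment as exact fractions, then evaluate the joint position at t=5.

  seg 0: a=-4 b=1096/141 c=0 d=-80/141
  seg 1: a=4 b=-1064/141 c=-240/47 d=515/141
  seg 2: a=-5 b=-959/141 c=275/47 d=-275/282
S(5) = -651/94

Δ: Δ0=8/3, Δ1=-9, Δ2=1
row 1: diag=8, rhs=-70; c'=1/8, d'=-35/4
row 2: denom=6−1·1/8=47/8; d'=(60−1·-35/4)/(47/8)=550/47
back: M2=550/47
back: M1=-35/4−1/8·550/47=-480/47
M: M0=0, M1=-480/47, M2=550/47, M3=0
seg 0: a=-4, c=M0/2=0, d=(M1−M0)/(6·3)=-80/141, b=Δ0−h0·(2M0+M1)/6=1096/141
seg 1: a=4, c=M1/2=-240/47, d=(M2−M1)/(6·1)=515/141, b=Δ1−h1·(2M1+M2)/6=-1064/141
seg 2: a=-5, c=M2/2=275/47, d=(M3−M2)/(6·2)=-275/282, b=Δ2−h2·(2M2+M3)/6=-959/141
t_q=5 → seg 2, τ=1; S=-5+-959/141·τ+275/47·τ²+-275/282·τ³=-651/94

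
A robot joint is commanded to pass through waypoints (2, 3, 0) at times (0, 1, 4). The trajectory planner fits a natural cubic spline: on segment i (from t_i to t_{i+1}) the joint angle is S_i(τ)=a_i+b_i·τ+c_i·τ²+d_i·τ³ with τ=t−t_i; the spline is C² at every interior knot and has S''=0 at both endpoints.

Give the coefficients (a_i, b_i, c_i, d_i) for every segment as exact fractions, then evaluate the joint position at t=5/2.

Δ: Δ0=1, Δ1=-1
row 1: diag=8, rhs=-12; c'=3/8, d'=-3/2
back: M1=-3/2
M: M0=0, M1=-3/2, M2=0
seg 0: a=2, c=M0/2=0, d=(M1−M0)/(6·1)=-1/4, b=Δ0−h0·(2M0+M1)/6=5/4
seg 1: a=3, c=M1/2=-3/4, d=(M2−M1)/(6·3)=1/12, b=Δ1−h1·(2M1+M2)/6=1/2
t_q=5/2 → seg 1, τ=3/2; S=3+1/2·τ+-3/4·τ²+1/12·τ³=75/32

  seg 0: a=2 b=5/4 c=0 d=-1/4
  seg 1: a=3 b=1/2 c=-3/4 d=1/12
S(5/2) = 75/32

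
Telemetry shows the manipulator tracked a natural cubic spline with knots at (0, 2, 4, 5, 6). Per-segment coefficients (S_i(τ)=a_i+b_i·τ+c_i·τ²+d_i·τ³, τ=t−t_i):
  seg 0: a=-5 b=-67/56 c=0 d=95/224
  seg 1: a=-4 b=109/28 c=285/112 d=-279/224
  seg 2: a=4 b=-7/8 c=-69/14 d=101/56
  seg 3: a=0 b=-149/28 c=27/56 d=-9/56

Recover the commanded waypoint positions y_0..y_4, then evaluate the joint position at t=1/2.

y_0 = S_0(0) = a_0 = -5
y_1 = S_1(0) = a_1 = -4
y_2 = S_2(0) = a_2 = 4
y_3 = S_3(0) = a_3 = 0
y_4 = S_3(1) = -5
t_q=1/2 is in segment 0 (τ=1/2); S_0(τ)=-9937/1792

y_0=-5 y_1=-4 y_2=4 y_3=0 y_4=-5
S(1/2) = -9937/1792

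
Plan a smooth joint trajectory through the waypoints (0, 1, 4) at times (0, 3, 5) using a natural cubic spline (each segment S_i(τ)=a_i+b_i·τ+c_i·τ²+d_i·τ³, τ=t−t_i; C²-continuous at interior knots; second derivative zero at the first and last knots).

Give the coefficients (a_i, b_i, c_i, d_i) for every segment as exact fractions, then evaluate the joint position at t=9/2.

  seg 0: a=0 b=-1/60 c=0 d=7/180
  seg 1: a=1 b=31/30 c=7/20 d=-7/120
S(9/2) = 201/64

Δ: Δ0=1/3, Δ1=3/2
row 1: diag=10, rhs=7; c'=1/5, d'=7/10
back: M1=7/10
M: M0=0, M1=7/10, M2=0
seg 0: a=0, c=M0/2=0, d=(M1−M0)/(6·3)=7/180, b=Δ0−h0·(2M0+M1)/6=-1/60
seg 1: a=1, c=M1/2=7/20, d=(M2−M1)/(6·2)=-7/120, b=Δ1−h1·(2M1+M2)/6=31/30
t_q=9/2 → seg 1, τ=3/2; S=1+31/30·τ+7/20·τ²+-7/120·τ³=201/64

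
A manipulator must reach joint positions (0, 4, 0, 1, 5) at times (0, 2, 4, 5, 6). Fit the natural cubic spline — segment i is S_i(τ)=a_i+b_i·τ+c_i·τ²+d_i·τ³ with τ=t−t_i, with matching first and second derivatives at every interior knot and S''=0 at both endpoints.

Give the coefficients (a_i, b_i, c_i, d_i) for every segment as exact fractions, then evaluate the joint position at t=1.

  seg 0: a=0 b=139/42 c=0 d=-55/168
  seg 1: a=4 b=-13/21 c=-55/28 d=107/168
  seg 2: a=0 b=-5/6 c=13/7 d=-1/42
  seg 3: a=1 b=59/21 c=25/14 d=-25/42
S(1) = 167/56

Δ: Δ0=2, Δ1=-2, Δ2=1, Δ3=4
row 1: diag=8, rhs=-24; c'=1/4, d'=-3
row 2: denom=6−2·1/4=11/2; d'=(18−2·-3)/(11/2)=48/11
row 3: denom=4−1·2/11=42/11; d'=(18−1·48/11)/(42/11)=25/7
back: M3=25/7
back: M2=48/11−2/11·25/7=26/7
back: M1=-3−1/4·26/7=-55/14
M: M0=0, M1=-55/14, M2=26/7, M3=25/7, M4=0
seg 0: a=0, c=M0/2=0, d=(M1−M0)/(6·2)=-55/168, b=Δ0−h0·(2M0+M1)/6=139/42
seg 1: a=4, c=M1/2=-55/28, d=(M2−M1)/(6·2)=107/168, b=Δ1−h1·(2M1+M2)/6=-13/21
seg 2: a=0, c=M2/2=13/7, d=(M3−M2)/(6·1)=-1/42, b=Δ2−h2·(2M2+M3)/6=-5/6
seg 3: a=1, c=M3/2=25/14, d=(M4−M3)/(6·1)=-25/42, b=Δ3−h3·(2M3+M4)/6=59/21
t_q=1 → seg 0, τ=1; S=0+139/42·τ+0·τ²+-55/168·τ³=167/56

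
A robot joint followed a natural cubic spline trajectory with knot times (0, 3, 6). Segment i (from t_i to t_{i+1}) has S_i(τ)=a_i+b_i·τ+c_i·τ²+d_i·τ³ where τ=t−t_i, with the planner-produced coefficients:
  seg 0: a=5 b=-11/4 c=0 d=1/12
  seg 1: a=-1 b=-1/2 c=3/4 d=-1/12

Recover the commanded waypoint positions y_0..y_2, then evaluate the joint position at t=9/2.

y_0 = S_0(0) = a_0 = 5
y_1 = S_1(0) = a_1 = -1
y_2 = S_1(3) = 2
t_q=9/2 is in segment 1 (τ=3/2); S_1(τ)=-11/32

y_0=5 y_1=-1 y_2=2
S(9/2) = -11/32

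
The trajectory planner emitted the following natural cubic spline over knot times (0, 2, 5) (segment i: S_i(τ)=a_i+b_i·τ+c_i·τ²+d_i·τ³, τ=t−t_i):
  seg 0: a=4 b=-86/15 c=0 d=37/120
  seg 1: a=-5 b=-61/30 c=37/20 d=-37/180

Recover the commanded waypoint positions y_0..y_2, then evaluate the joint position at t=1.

y_0=4 y_1=-5 y_2=0
S(1) = -57/40

y_0 = S_0(0) = a_0 = 4
y_1 = S_1(0) = a_1 = -5
y_2 = S_1(3) = 0
t_q=1 is in segment 0 (τ=1); S_0(τ)=-57/40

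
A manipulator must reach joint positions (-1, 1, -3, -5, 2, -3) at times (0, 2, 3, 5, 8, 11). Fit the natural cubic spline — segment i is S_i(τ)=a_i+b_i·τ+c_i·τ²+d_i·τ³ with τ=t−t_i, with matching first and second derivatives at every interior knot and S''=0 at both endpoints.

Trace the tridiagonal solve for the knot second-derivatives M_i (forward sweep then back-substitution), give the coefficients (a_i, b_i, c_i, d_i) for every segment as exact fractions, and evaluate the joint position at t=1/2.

  seg 0: a=-1 b=10235/3597 c=0 d=-3319/7194
  seg 1: a=1 b=-9679/3597 c=-3319/1199 d=5248/3597
  seg 2: a=-3 b=-1259/327 c=1929/1199 d=-661/7194
  seg 3: a=-5 b=5333/3597 c=1268/1199 d=-928/3597
  seg 4: a=2 b=3101/3597 c=-1516/1199 d=1516/10791
S(1/2) = 7003/19184

Δ: Δ0=1, Δ1=-4, Δ2=-1, Δ3=7/3, Δ4=-5/3
row 1: diag=6, rhs=-30; c'=1/6, d'=-5
row 2: denom=6−1·1/6=35/6; d'=(18−1·-5)/(35/6)=138/35
row 3: denom=10−2·12/35=326/35; d'=(20−2·138/35)/(326/35)=212/163
row 4: denom=12−3·105/326=3597/326; d'=(-24−3·212/163)/(3597/326)=-3032/1199
back: M4=-3032/1199
back: M3=212/163−105/326·-3032/1199=2536/1199
back: M2=138/35−12/35·2536/1199=3858/1199
back: M1=-5−1/6·3858/1199=-6638/1199
M: M0=0, M1=-6638/1199, M2=3858/1199, M3=2536/1199, M4=-3032/1199, M5=0
seg 0: a=-1, c=M0/2=0, d=(M1−M0)/(6·2)=-3319/7194, b=Δ0−h0·(2M0+M1)/6=10235/3597
seg 1: a=1, c=M1/2=-3319/1199, d=(M2−M1)/(6·1)=5248/3597, b=Δ1−h1·(2M1+M2)/6=-9679/3597
seg 2: a=-3, c=M2/2=1929/1199, d=(M3−M2)/(6·2)=-661/7194, b=Δ2−h2·(2M2+M3)/6=-1259/327
seg 3: a=-5, c=M3/2=1268/1199, d=(M4−M3)/(6·3)=-928/3597, b=Δ3−h3·(2M3+M4)/6=5333/3597
seg 4: a=2, c=M4/2=-1516/1199, d=(M5−M4)/(6·3)=1516/10791, b=Δ4−h4·(2M4+M5)/6=3101/3597
t_q=1/2 → seg 0, τ=1/2; S=-1+10235/3597·τ+0·τ²+-3319/7194·τ³=7003/19184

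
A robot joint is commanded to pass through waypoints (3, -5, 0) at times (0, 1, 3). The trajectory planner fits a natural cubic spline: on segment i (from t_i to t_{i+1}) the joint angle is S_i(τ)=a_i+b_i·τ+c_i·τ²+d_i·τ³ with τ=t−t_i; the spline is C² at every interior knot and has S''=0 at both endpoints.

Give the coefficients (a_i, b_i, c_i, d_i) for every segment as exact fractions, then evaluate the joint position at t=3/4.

  seg 0: a=3 b=-39/4 c=0 d=7/4
  seg 1: a=-5 b=-9/2 c=21/4 d=-7/8
S(3/4) = -915/256

Δ: Δ0=-8, Δ1=5/2
row 1: diag=6, rhs=63; c'=1/3, d'=21/2
back: M1=21/2
M: M0=0, M1=21/2, M2=0
seg 0: a=3, c=M0/2=0, d=(M1−M0)/(6·1)=7/4, b=Δ0−h0·(2M0+M1)/6=-39/4
seg 1: a=-5, c=M1/2=21/4, d=(M2−M1)/(6·2)=-7/8, b=Δ1−h1·(2M1+M2)/6=-9/2
t_q=3/4 → seg 0, τ=3/4; S=3+-39/4·τ+0·τ²+7/4·τ³=-915/256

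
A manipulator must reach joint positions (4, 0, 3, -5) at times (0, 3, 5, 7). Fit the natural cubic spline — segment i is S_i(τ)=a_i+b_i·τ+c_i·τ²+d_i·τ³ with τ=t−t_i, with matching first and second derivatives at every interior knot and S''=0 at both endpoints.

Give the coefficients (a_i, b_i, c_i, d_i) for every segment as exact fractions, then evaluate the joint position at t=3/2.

Δ: Δ0=-4/3, Δ1=3/2, Δ2=-4
row 1: diag=10, rhs=17; c'=1/5, d'=17/10
row 2: denom=8−2·1/5=38/5; d'=(-33−2·17/10)/(38/5)=-91/19
back: M2=-91/19
back: M1=17/10−1/5·-91/19=101/38
M: M0=0, M1=101/38, M2=-91/19, M3=0
seg 0: a=4, c=M0/2=0, d=(M1−M0)/(6·3)=101/684, b=Δ0−h0·(2M0+M1)/6=-607/228
seg 1: a=0, c=M1/2=101/76, d=(M2−M1)/(6·2)=-283/456, b=Δ1−h1·(2M1+M2)/6=151/114
seg 2: a=3, c=M2/2=-91/38, d=(M3−M2)/(6·2)=91/228, b=Δ2−h2·(2M2+M3)/6=-46/57
t_q=3/2 → seg 0, τ=3/2; S=4+-607/228·τ+0·τ²+101/684·τ³=307/608

  seg 0: a=4 b=-607/228 c=0 d=101/684
  seg 1: a=0 b=151/114 c=101/76 d=-283/456
  seg 2: a=3 b=-46/57 c=-91/38 d=91/228
S(3/2) = 307/608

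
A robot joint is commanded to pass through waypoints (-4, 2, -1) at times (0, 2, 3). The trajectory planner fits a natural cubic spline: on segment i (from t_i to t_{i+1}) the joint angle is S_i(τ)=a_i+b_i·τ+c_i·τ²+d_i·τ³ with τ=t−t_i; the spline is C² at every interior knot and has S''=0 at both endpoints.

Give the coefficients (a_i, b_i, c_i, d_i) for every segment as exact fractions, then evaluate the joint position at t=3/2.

  seg 0: a=-4 b=5 c=0 d=-1/2
  seg 1: a=2 b=-1 c=-3 d=1
S(3/2) = 29/16

Δ: Δ0=3, Δ1=-3
row 1: diag=6, rhs=-36; c'=1/6, d'=-6
back: M1=-6
M: M0=0, M1=-6, M2=0
seg 0: a=-4, c=M0/2=0, d=(M1−M0)/(6·2)=-1/2, b=Δ0−h0·(2M0+M1)/6=5
seg 1: a=2, c=M1/2=-3, d=(M2−M1)/(6·1)=1, b=Δ1−h1·(2M1+M2)/6=-1
t_q=3/2 → seg 0, τ=3/2; S=-4+5·τ+0·τ²+-1/2·τ³=29/16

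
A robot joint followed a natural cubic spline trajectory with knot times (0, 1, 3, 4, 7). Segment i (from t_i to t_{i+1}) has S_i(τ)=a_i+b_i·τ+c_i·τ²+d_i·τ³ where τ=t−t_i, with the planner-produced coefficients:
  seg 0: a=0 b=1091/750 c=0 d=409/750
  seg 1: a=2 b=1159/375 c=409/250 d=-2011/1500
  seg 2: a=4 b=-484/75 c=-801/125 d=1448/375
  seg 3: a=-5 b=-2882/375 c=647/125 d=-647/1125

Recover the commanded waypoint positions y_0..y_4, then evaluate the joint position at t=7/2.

y_0 = S_0(0) = a_0 = 0
y_1 = S_1(0) = a_1 = 2
y_2 = S_2(0) = a_2 = 4
y_3 = S_3(0) = a_3 = -5
y_4 = S_3(3) = 3
t_q=7/2 is in segment 2 (τ=1/2); S_2(τ)=-173/500

y_0=0 y_1=2 y_2=4 y_3=-5 y_4=3
S(7/2) = -173/500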